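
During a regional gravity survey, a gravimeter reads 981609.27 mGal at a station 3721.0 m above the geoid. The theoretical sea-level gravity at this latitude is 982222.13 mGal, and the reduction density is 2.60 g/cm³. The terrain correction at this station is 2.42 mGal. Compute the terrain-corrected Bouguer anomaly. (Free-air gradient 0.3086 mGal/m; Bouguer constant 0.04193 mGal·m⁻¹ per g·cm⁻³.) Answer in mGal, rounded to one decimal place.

132.2

Free-air correction = 0.3086 × 3721.0 = 1148.30 mGal
Free-air anomaly = 981609.27 − 982222.13 + (1148.30) = 535.44 mGal
Bouguer slab correction = 0.04193 × 2.60 × 3721.0 = 405.66 mGal
Simple Bouguer anomaly = 535.44 − (405.66) = 129.78 mGal
Complete Bouguer anomaly = 129.78 + 2.42 = 132.20 mGal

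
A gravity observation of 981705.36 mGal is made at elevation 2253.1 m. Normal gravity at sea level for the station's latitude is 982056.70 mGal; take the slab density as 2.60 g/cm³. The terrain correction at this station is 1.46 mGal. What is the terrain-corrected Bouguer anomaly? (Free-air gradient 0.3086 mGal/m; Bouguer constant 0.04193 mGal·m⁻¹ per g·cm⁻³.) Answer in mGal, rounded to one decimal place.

99.8

Free-air correction = 0.3086 × 2253.1 = 695.31 mGal
Free-air anomaly = 981705.36 − 982056.70 + (695.31) = 343.97 mGal
Bouguer slab correction = 0.04193 × 2.60 × 2253.1 = 245.63 mGal
Simple Bouguer anomaly = 343.97 − (245.63) = 98.34 mGal
Complete Bouguer anomaly = 98.34 + 1.46 = 99.80 mGal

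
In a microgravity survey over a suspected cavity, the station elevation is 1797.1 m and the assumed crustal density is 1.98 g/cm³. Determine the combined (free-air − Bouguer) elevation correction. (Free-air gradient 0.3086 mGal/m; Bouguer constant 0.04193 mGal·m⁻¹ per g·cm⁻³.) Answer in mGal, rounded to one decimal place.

Combined gradient = 0.3086 − 0.04193 × 1.98 = 0.2255786 mGal/m
Combined elevation correction = 0.2255786 × 1797.1 = 405.4 mGal

405.4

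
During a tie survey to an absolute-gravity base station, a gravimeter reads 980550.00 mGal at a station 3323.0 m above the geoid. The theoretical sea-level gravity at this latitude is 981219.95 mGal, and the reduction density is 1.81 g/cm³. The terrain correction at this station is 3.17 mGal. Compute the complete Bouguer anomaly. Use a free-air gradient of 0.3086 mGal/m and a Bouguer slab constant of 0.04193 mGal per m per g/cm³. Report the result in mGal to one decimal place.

Free-air correction = 0.3086 × 3323.0 = 1025.48 mGal
Free-air anomaly = 980550.00 − 981219.95 + (1025.48) = 355.53 mGal
Bouguer slab correction = 0.04193 × 1.81 × 3323.0 = 252.19 mGal
Simple Bouguer anomaly = 355.53 − (252.19) = 103.34 mGal
Complete Bouguer anomaly = 103.34 + 3.17 = 106.51 mGal

106.5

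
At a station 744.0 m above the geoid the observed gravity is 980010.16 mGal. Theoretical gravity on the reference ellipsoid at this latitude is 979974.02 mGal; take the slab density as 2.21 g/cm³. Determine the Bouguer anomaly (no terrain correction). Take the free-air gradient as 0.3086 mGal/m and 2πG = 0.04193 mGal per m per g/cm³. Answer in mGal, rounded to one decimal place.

Free-air correction = 0.3086 × 744.0 = 229.60 mGal
Free-air anomaly = 980010.16 − 979974.02 + (229.60) = 265.74 mGal
Bouguer slab correction = 0.04193 × 2.21 × 744.0 = 68.94 mGal
Simple Bouguer anomaly = 265.74 − (68.94) = 196.80 mGal

196.8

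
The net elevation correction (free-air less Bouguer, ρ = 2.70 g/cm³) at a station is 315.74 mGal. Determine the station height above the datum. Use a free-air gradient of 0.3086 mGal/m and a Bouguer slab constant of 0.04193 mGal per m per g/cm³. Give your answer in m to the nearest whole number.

1616

Combined gradient = 0.3086 − 0.04193 × 2.70 = 0.1953890 mGal/m
h = 315.74 / 0.1953890 = 1615.96 m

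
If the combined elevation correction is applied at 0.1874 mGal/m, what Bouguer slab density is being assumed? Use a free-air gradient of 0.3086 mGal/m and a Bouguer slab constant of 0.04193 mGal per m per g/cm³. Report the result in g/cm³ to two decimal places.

2.89

0.1874 = 0.3086 − 0.04193 × ρ
ρ = (0.3086 − 0.1874) / 0.04193 = 2.89 g/cm³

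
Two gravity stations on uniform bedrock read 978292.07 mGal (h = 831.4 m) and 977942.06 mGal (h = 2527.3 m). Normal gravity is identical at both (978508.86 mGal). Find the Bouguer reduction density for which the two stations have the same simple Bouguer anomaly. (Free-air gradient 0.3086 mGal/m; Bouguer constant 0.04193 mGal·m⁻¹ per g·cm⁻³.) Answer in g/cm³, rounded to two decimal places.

2.44

Δg_obs = 977942.06 − 978292.07 = -350.01 mGal over Δh = 2527.3 − 831.4 = 1695.9 m
Equal Bouguer anomalies ⇒ Δg_obs + (0.3086 − 0.04193ρ)·Δh = 0
0.3086 − 0.04193ρ = −Δg_obs/Δh = 0.20639
ρ = (0.3086 − 0.20639) / 0.04193 = 2.44 g/cm³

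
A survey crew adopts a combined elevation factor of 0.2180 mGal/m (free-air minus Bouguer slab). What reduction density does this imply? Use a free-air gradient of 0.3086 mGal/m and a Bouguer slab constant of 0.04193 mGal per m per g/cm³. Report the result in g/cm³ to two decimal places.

0.2180 = 0.3086 − 0.04193 × ρ
ρ = (0.3086 − 0.2180) / 0.04193 = 2.16 g/cm³

2.16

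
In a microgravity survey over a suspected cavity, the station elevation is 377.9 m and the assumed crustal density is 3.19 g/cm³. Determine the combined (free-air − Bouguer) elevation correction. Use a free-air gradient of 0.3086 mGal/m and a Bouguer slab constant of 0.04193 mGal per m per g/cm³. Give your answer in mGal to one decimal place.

66.1

Combined gradient = 0.3086 − 0.04193 × 3.19 = 0.1748433 mGal/m
Combined elevation correction = 0.1748433 × 377.9 = 66.1 mGal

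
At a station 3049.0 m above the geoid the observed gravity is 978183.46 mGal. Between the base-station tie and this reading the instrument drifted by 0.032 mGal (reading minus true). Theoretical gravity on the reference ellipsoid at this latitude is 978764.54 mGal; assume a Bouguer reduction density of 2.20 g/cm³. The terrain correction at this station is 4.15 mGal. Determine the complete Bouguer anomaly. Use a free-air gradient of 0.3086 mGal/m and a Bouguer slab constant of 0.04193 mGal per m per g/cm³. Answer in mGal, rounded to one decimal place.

82.7

Drift-corrected reading = 978183.46 − (0.032) = 978183.428 mGal
Free-air correction = 0.3086 × 3049.0 = 940.92 mGal
Free-air anomaly = 978183.428 − 978764.54 + (940.92) = 359.808 mGal
Bouguer slab correction = 0.04193 × 2.20 × 3049.0 = 281.26 mGal
Simple Bouguer anomaly = 359.808 − (281.26) = 78.548 mGal
Complete Bouguer anomaly = 78.548 + 4.15 = 82.698 mGal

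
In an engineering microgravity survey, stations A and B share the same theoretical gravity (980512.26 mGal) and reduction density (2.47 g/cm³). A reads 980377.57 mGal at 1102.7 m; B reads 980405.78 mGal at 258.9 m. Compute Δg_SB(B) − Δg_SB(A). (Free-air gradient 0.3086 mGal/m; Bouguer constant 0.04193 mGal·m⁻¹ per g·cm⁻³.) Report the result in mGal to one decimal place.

Δg_SB(A) = 980377.57 − 980512.26 + 0.3086×1102.7 − 0.04193×2.47×1102.7 = 91.40 mGal
Δg_SB(B) = 980405.78 − 980512.26 + 0.3086×258.9 − 0.04193×2.47×258.9 = -53.40 mGal
Difference = -53.40 − (91.40) = -144.80 mGal

-144.8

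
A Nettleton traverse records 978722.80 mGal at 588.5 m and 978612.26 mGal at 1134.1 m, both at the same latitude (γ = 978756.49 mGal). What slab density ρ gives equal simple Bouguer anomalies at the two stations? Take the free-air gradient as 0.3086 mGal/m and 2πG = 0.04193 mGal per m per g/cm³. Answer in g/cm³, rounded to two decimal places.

2.53

Δg_obs = 978612.26 − 978722.80 = -110.54 mGal over Δh = 1134.1 − 588.5 = 545.6 m
Equal Bouguer anomalies ⇒ Δg_obs + (0.3086 − 0.04193ρ)·Δh = 0
0.3086 − 0.04193ρ = −Δg_obs/Δh = 0.20260
ρ = (0.3086 − 0.20260) / 0.04193 = 2.53 g/cm³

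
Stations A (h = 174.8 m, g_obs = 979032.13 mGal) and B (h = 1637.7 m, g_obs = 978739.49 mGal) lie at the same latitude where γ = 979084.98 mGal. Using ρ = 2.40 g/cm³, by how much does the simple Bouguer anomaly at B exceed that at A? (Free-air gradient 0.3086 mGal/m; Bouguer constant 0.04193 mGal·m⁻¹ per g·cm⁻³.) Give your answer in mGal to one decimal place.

11.6

Δg_SB(A) = 979032.13 − 979084.98 + 0.3086×174.8 − 0.04193×2.40×174.8 = -16.50 mGal
Δg_SB(B) = 978739.49 − 979084.98 + 0.3086×1637.7 − 0.04193×2.40×1637.7 = -4.90 mGal
Difference = -4.90 − (-16.50) = 11.60 mGal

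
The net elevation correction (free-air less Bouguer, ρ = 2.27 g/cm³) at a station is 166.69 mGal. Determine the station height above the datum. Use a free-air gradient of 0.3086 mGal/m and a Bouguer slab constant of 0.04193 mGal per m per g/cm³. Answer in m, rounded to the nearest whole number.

Combined gradient = 0.3086 − 0.04193 × 2.27 = 0.2134189 mGal/m
h = 166.69 / 0.2134189 = 781.05 m

781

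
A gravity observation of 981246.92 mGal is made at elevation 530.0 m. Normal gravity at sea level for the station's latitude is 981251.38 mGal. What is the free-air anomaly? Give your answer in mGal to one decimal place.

159.1

Free-air correction = 0.3086 × 530.0 = 163.56 mGal
Free-air anomaly = 981246.92 − 981251.38 + (163.56) = 159.10 mGal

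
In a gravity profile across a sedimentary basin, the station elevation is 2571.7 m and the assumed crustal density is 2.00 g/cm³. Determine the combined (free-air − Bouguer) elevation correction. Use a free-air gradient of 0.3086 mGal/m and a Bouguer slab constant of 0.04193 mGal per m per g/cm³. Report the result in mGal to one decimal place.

Combined gradient = 0.3086 − 0.04193 × 2.00 = 0.2247400 mGal/m
Combined elevation correction = 0.2247400 × 2571.7 = 578.0 mGal

578.0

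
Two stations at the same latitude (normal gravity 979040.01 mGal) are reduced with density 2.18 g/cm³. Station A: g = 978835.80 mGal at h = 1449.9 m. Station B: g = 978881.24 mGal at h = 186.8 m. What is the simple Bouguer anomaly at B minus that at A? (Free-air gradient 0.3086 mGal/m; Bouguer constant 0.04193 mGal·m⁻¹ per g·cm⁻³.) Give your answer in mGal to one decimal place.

-228.9

Δg_SB(A) = 978835.80 − 979040.01 + 0.3086×1449.9 − 0.04193×2.18×1449.9 = 110.70 mGal
Δg_SB(B) = 978881.24 − 979040.01 + 0.3086×186.8 − 0.04193×2.18×186.8 = -118.20 mGal
Difference = -118.20 − (110.70) = -228.90 mGal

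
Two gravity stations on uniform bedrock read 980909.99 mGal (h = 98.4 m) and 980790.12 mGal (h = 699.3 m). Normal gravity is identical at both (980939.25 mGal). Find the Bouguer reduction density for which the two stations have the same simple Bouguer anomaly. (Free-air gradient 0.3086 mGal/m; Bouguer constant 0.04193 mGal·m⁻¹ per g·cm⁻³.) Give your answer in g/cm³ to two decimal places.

2.60

Δg_obs = 980790.12 − 980909.99 = -119.87 mGal over Δh = 699.3 − 98.4 = 600.9 m
Equal Bouguer anomalies ⇒ Δg_obs + (0.3086 − 0.04193ρ)·Δh = 0
0.3086 − 0.04193ρ = −Δg_obs/Δh = 0.19948
ρ = (0.3086 − 0.19948) / 0.04193 = 2.60 g/cm³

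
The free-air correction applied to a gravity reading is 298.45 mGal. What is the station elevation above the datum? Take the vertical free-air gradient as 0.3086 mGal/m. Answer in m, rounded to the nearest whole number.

h = 298.45 / 0.3086 = 967.11 m

967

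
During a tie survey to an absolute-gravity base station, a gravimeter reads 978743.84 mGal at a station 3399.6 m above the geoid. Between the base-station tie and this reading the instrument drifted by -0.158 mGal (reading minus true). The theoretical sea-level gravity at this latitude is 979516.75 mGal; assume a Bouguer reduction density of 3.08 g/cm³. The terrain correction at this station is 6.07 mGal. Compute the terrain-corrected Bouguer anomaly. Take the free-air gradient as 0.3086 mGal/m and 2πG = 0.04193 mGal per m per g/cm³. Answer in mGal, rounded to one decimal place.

Drift-corrected reading = 978743.84 − (-0.158) = 978743.998 mGal
Free-air correction = 0.3086 × 3399.6 = 1049.12 mGal
Free-air anomaly = 978743.998 − 979516.75 + (1049.12) = 276.368 mGal
Bouguer slab correction = 0.04193 × 3.08 × 3399.6 = 439.04 mGal
Simple Bouguer anomaly = 276.368 − (439.04) = -162.672 mGal
Complete Bouguer anomaly = -162.672 + 6.07 = -156.602 mGal

-156.6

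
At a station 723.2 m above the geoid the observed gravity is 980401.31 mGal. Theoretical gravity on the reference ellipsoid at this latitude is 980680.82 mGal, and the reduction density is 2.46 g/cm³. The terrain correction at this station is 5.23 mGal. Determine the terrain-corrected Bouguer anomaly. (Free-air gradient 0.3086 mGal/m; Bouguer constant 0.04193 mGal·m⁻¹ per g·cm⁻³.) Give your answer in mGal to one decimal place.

-125.7

Free-air correction = 0.3086 × 723.2 = 223.18 mGal
Free-air anomaly = 980401.31 − 980680.82 + (223.18) = -56.33 mGal
Bouguer slab correction = 0.04193 × 2.46 × 723.2 = 74.60 mGal
Simple Bouguer anomaly = -56.33 − (74.60) = -130.93 mGal
Complete Bouguer anomaly = -130.93 + 5.23 = -125.70 mGal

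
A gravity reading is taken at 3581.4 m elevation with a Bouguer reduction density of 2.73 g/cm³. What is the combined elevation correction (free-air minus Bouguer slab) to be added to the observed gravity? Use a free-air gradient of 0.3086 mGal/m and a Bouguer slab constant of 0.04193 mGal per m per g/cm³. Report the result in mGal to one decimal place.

695.3

Combined gradient = 0.3086 − 0.04193 × 2.73 = 0.1941311 mGal/m
Combined elevation correction = 0.1941311 × 3581.4 = 695.3 mGal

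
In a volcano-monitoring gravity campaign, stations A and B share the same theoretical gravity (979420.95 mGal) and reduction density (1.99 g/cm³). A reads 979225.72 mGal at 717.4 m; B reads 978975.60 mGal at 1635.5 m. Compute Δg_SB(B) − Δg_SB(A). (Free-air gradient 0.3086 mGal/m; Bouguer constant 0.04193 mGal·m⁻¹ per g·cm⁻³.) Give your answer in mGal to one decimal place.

Δg_SB(A) = 979225.72 − 979420.95 + 0.3086×717.4 − 0.04193×1.99×717.4 = -33.70 mGal
Δg_SB(B) = 978975.60 − 979420.95 + 0.3086×1635.5 − 0.04193×1.99×1635.5 = -77.10 mGal
Difference = -77.10 − (-33.70) = -43.40 mGal

-43.4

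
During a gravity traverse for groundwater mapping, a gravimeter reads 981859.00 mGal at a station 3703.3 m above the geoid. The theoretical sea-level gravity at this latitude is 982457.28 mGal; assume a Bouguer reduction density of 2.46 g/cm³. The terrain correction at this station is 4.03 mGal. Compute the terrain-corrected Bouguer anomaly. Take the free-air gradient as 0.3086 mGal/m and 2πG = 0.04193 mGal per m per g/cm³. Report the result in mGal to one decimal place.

166.6

Free-air correction = 0.3086 × 3703.3 = 1142.84 mGal
Free-air anomaly = 981859.00 − 982457.28 + (1142.84) = 544.56 mGal
Bouguer slab correction = 0.04193 × 2.46 × 3703.3 = 381.99 mGal
Simple Bouguer anomaly = 544.56 − (381.99) = 162.57 mGal
Complete Bouguer anomaly = 162.57 + 4.03 = 166.60 mGal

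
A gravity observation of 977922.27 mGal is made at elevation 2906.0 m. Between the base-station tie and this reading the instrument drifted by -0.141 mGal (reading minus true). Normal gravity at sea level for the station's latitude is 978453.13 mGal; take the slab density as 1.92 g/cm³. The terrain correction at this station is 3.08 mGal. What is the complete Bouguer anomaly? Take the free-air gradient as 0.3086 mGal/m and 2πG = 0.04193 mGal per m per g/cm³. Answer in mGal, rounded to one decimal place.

135.2

Drift-corrected reading = 977922.27 − (-0.141) = 977922.411 mGal
Free-air correction = 0.3086 × 2906.0 = 896.79 mGal
Free-air anomaly = 977922.411 − 978453.13 + (896.79) = 366.071 mGal
Bouguer slab correction = 0.04193 × 1.92 × 2906.0 = 233.95 mGal
Simple Bouguer anomaly = 366.071 − (233.95) = 132.121 mGal
Complete Bouguer anomaly = 132.121 + 3.08 = 135.201 mGal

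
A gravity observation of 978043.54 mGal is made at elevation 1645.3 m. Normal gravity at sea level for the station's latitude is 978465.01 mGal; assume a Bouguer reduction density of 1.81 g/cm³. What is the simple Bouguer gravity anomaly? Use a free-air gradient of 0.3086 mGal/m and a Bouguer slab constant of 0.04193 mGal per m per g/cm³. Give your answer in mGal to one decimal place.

Free-air correction = 0.3086 × 1645.3 = 507.74 mGal
Free-air anomaly = 978043.54 − 978465.01 + (507.74) = 86.27 mGal
Bouguer slab correction = 0.04193 × 1.81 × 1645.3 = 124.87 mGal
Simple Bouguer anomaly = 86.27 − (124.87) = -38.60 mGal

-38.6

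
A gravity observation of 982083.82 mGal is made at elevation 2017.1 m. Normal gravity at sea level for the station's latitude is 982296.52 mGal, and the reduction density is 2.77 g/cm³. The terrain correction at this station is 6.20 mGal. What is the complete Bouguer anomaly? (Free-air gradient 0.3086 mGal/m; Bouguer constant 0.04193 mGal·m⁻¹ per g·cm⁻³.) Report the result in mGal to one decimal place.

Free-air correction = 0.3086 × 2017.1 = 622.48 mGal
Free-air anomaly = 982083.82 − 982296.52 + (622.48) = 409.78 mGal
Bouguer slab correction = 0.04193 × 2.77 × 2017.1 = 234.28 mGal
Simple Bouguer anomaly = 409.78 − (234.28) = 175.50 mGal
Complete Bouguer anomaly = 175.50 + 6.20 = 181.70 mGal

181.7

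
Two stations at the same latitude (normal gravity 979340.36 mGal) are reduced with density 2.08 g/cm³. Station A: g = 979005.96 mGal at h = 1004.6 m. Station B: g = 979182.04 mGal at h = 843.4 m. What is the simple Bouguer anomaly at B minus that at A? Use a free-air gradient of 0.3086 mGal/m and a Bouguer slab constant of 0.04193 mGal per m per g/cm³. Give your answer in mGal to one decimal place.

140.4

Δg_SB(A) = 979005.96 − 979340.36 + 0.3086×1004.6 − 0.04193×2.08×1004.6 = -112.00 mGal
Δg_SB(B) = 979182.04 − 979340.36 + 0.3086×843.4 − 0.04193×2.08×843.4 = 28.40 mGal
Difference = 28.40 − (-112.00) = 140.40 mGal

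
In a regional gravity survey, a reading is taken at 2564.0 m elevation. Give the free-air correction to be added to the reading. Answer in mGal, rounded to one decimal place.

791.3

Free-air correction = 0.3086 × 2564.0 = 791.3 mGal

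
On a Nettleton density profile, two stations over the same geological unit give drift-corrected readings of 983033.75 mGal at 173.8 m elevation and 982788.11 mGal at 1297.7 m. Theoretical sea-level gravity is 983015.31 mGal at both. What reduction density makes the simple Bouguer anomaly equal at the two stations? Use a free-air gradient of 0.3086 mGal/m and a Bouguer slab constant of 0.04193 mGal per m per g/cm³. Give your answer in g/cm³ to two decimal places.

Δg_obs = 982788.11 − 983033.75 = -245.64 mGal over Δh = 1297.7 − 173.8 = 1123.9 m
Equal Bouguer anomalies ⇒ Δg_obs + (0.3086 − 0.04193ρ)·Δh = 0
0.3086 − 0.04193ρ = −Δg_obs/Δh = 0.21856
ρ = (0.3086 − 0.21856) / 0.04193 = 2.15 g/cm³

2.15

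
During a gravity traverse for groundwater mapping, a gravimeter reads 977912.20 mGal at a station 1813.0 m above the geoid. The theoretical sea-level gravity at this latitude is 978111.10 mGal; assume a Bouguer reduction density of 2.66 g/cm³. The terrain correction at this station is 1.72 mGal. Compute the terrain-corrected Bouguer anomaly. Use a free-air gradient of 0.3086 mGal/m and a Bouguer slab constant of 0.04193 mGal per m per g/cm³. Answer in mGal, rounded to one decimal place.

Free-air correction = 0.3086 × 1813.0 = 559.49 mGal
Free-air anomaly = 977912.20 − 978111.10 + (559.49) = 360.59 mGal
Bouguer slab correction = 0.04193 × 2.66 × 1813.0 = 202.21 mGal
Simple Bouguer anomaly = 360.59 − (202.21) = 158.38 mGal
Complete Bouguer anomaly = 158.38 + 1.72 = 160.10 mGal

160.1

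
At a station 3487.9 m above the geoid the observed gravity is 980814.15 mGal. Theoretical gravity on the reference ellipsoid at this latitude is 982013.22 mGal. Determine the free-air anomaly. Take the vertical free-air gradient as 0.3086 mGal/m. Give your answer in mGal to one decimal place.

-122.7

Free-air correction = 0.3086 × 3487.9 = 1076.37 mGal
Free-air anomaly = 980814.15 − 982013.22 + (1076.37) = -122.70 mGal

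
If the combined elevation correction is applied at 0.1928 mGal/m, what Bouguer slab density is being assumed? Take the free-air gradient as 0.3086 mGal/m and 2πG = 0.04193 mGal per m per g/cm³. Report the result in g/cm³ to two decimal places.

2.76

0.1928 = 0.3086 − 0.04193 × ρ
ρ = (0.3086 − 0.1928) / 0.04193 = 2.76 g/cm³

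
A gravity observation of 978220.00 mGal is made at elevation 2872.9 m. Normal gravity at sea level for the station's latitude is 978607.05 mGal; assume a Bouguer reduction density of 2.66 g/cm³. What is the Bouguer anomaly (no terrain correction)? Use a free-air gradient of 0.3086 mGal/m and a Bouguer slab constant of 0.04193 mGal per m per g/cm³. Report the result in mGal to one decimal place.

Free-air correction = 0.3086 × 2872.9 = 886.58 mGal
Free-air anomaly = 978220.00 − 978607.05 + (886.58) = 499.53 mGal
Bouguer slab correction = 0.04193 × 2.66 × 2872.9 = 320.43 mGal
Simple Bouguer anomaly = 499.53 − (320.43) = 179.10 mGal

179.1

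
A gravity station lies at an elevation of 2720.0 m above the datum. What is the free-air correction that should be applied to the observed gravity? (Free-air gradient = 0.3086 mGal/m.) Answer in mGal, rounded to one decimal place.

839.4

Free-air correction = 0.3086 × 2720.0 = 839.4 mGal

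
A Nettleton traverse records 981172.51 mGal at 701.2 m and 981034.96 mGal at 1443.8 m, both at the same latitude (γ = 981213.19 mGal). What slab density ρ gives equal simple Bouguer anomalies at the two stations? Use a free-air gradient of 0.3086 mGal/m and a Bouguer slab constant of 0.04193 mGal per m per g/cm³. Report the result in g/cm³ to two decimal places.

2.94

Δg_obs = 981034.96 − 981172.51 = -137.55 mGal over Δh = 1443.8 − 701.2 = 742.6 m
Equal Bouguer anomalies ⇒ Δg_obs + (0.3086 − 0.04193ρ)·Δh = 0
0.3086 − 0.04193ρ = −Δg_obs/Δh = 0.18523
ρ = (0.3086 − 0.18523) / 0.04193 = 2.94 g/cm³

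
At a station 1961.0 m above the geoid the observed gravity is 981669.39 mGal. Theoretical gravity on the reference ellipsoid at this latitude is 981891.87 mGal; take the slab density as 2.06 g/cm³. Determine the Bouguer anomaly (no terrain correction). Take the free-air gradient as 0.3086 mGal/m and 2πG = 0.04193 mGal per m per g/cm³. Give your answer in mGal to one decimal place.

Free-air correction = 0.3086 × 1961.0 = 605.16 mGal
Free-air anomaly = 981669.39 − 981891.87 + (605.16) = 382.68 mGal
Bouguer slab correction = 0.04193 × 2.06 × 1961.0 = 169.38 mGal
Simple Bouguer anomaly = 382.68 − (169.38) = 213.30 mGal

213.3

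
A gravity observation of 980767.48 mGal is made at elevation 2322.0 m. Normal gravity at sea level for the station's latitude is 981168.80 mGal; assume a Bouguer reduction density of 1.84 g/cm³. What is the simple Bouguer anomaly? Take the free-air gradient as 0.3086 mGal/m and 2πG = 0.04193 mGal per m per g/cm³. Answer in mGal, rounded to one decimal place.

136.1

Free-air correction = 0.3086 × 2322.0 = 716.57 mGal
Free-air anomaly = 980767.48 − 981168.80 + (716.57) = 315.25 mGal
Bouguer slab correction = 0.04193 × 1.84 × 2322.0 = 179.15 mGal
Simple Bouguer anomaly = 315.25 − (179.15) = 136.10 mGal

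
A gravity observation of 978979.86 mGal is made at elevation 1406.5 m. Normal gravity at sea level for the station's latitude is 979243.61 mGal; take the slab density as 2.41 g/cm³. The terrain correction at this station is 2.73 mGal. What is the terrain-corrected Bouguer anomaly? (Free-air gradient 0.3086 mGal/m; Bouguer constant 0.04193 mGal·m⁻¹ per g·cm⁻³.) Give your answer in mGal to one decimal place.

Free-air correction = 0.3086 × 1406.5 = 434.05 mGal
Free-air anomaly = 978979.86 − 979243.61 + (434.05) = 170.30 mGal
Bouguer slab correction = 0.04193 × 2.41 × 1406.5 = 142.13 mGal
Simple Bouguer anomaly = 170.30 − (142.13) = 28.17 mGal
Complete Bouguer anomaly = 28.17 + 2.73 = 30.90 mGal

30.9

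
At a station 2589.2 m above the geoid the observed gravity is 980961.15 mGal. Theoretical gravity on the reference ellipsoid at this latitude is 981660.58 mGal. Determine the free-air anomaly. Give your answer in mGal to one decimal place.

Free-air correction = 0.3086 × 2589.2 = 799.03 mGal
Free-air anomaly = 980961.15 − 981660.58 + (799.03) = 99.60 mGal

99.6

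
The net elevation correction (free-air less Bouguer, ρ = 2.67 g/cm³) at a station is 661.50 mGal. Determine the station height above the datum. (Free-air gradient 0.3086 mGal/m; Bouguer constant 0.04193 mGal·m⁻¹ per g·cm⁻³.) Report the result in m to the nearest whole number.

Combined gradient = 0.3086 − 0.04193 × 2.67 = 0.1966469 mGal/m
h = 661.50 / 0.1966469 = 3363.90 m

3364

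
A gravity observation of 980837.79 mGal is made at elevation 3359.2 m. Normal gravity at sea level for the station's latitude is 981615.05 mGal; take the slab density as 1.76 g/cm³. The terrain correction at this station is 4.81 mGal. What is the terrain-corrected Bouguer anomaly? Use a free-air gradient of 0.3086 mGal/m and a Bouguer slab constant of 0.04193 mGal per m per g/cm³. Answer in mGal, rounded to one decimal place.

Free-air correction = 0.3086 × 3359.2 = 1036.65 mGal
Free-air anomaly = 980837.79 − 981615.05 + (1036.65) = 259.39 mGal
Bouguer slab correction = 0.04193 × 1.76 × 3359.2 = 247.90 mGal
Simple Bouguer anomaly = 259.39 − (247.90) = 11.49 mGal
Complete Bouguer anomaly = 11.49 + 4.81 = 16.30 mGal

16.3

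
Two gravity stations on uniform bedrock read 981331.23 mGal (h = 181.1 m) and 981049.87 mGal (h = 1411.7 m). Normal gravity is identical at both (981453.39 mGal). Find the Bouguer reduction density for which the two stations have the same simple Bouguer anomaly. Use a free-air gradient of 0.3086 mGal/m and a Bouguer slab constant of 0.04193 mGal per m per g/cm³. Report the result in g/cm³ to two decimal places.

Δg_obs = 981049.87 − 981331.23 = -281.36 mGal over Δh = 1411.7 − 181.1 = 1230.6 m
Equal Bouguer anomalies ⇒ Δg_obs + (0.3086 − 0.04193ρ)·Δh = 0
0.3086 − 0.04193ρ = −Δg_obs/Δh = 0.22864
ρ = (0.3086 − 0.22864) / 0.04193 = 1.91 g/cm³

1.91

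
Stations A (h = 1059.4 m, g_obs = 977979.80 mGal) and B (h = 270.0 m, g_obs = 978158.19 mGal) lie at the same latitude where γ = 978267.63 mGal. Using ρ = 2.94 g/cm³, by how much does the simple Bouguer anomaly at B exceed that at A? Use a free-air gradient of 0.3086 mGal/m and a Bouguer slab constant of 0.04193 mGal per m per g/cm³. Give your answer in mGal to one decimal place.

32.1

Δg_SB(A) = 977979.80 − 978267.63 + 0.3086×1059.4 − 0.04193×2.94×1059.4 = -91.50 mGal
Δg_SB(B) = 978158.19 − 978267.63 + 0.3086×270.0 − 0.04193×2.94×270.0 = -59.40 mGal
Difference = -59.40 − (-91.50) = 32.10 mGal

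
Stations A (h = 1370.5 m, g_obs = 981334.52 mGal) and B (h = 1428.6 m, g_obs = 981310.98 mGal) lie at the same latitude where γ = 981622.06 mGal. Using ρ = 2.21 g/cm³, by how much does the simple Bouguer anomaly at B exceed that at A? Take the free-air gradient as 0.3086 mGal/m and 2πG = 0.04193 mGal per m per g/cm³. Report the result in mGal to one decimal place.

Δg_SB(A) = 981334.52 − 981622.06 + 0.3086×1370.5 − 0.04193×2.21×1370.5 = 8.40 mGal
Δg_SB(B) = 981310.98 − 981622.06 + 0.3086×1428.6 − 0.04193×2.21×1428.6 = -2.60 mGal
Difference = -2.60 − (8.40) = -11.00 mGal

-11.0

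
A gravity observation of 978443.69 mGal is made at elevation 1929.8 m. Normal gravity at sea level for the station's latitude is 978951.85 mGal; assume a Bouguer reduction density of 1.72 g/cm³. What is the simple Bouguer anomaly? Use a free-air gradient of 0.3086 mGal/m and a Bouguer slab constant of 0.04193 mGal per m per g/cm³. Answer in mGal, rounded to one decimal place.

-51.8

Free-air correction = 0.3086 × 1929.8 = 595.54 mGal
Free-air anomaly = 978443.69 − 978951.85 + (595.54) = 87.38 mGal
Bouguer slab correction = 0.04193 × 1.72 × 1929.8 = 139.18 mGal
Simple Bouguer anomaly = 87.38 − (139.18) = -51.80 mGal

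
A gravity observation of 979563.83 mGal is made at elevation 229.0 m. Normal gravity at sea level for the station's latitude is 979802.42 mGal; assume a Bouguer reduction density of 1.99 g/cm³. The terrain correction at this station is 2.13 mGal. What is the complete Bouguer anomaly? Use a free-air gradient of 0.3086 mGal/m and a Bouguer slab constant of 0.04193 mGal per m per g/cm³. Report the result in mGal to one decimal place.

-184.9

Free-air correction = 0.3086 × 229.0 = 70.67 mGal
Free-air anomaly = 979563.83 − 979802.42 + (70.67) = -167.92 mGal
Bouguer slab correction = 0.04193 × 1.99 × 229.0 = 19.11 mGal
Simple Bouguer anomaly = -167.92 − (19.11) = -187.03 mGal
Complete Bouguer anomaly = -187.03 + 2.13 = -184.90 mGal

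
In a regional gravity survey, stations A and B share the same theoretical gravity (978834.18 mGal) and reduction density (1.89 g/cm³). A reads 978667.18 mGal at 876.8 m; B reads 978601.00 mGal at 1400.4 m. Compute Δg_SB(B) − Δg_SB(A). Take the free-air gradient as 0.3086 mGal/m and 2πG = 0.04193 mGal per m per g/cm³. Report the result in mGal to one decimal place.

53.9

Δg_SB(A) = 978667.18 − 978834.18 + 0.3086×876.8 − 0.04193×1.89×876.8 = 34.10 mGal
Δg_SB(B) = 978601.00 − 978834.18 + 0.3086×1400.4 − 0.04193×1.89×1400.4 = 88.00 mGal
Difference = 88.00 − (34.10) = 53.90 mGal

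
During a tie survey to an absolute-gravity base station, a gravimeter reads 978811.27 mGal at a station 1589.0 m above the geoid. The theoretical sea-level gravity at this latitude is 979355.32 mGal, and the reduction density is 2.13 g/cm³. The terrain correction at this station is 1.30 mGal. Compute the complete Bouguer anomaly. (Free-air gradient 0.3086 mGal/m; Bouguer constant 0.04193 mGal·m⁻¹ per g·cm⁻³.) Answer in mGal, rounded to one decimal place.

-194.3

Free-air correction = 0.3086 × 1589.0 = 490.37 mGal
Free-air anomaly = 978811.27 − 979355.32 + (490.37) = -53.68 mGal
Bouguer slab correction = 0.04193 × 2.13 × 1589.0 = 141.92 mGal
Simple Bouguer anomaly = -53.68 − (141.92) = -195.60 mGal
Complete Bouguer anomaly = -195.60 + 1.30 = -194.30 mGal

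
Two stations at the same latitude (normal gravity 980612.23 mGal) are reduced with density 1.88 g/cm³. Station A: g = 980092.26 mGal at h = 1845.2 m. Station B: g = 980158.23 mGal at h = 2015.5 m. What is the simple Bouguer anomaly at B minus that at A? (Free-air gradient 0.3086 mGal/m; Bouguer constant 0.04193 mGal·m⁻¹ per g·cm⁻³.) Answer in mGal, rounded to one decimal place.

Δg_SB(A) = 980092.26 − 980612.23 + 0.3086×1845.2 − 0.04193×1.88×1845.2 = -96.00 mGal
Δg_SB(B) = 980158.23 − 980612.23 + 0.3086×2015.5 − 0.04193×1.88×2015.5 = 9.10 mGal
Difference = 9.10 − (-96.00) = 105.10 mGal

105.1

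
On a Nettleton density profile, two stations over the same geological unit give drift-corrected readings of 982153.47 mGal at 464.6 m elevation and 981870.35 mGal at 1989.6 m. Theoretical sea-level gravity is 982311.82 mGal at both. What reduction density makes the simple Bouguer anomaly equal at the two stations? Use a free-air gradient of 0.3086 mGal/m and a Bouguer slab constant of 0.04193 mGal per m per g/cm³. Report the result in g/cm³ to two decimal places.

Δg_obs = 981870.35 − 982153.47 = -283.12 mGal over Δh = 1989.6 − 464.6 = 1525.0 m
Equal Bouguer anomalies ⇒ Δg_obs + (0.3086 − 0.04193ρ)·Δh = 0
0.3086 − 0.04193ρ = −Δg_obs/Δh = 0.18565
ρ = (0.3086 − 0.18565) / 0.04193 = 2.93 g/cm³

2.93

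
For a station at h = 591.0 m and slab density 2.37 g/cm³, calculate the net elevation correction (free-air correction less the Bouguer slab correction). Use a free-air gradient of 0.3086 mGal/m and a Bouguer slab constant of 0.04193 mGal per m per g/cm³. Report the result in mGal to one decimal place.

123.7

Combined gradient = 0.3086 − 0.04193 × 2.37 = 0.2092259 mGal/m
Combined elevation correction = 0.2092259 × 591.0 = 123.7 mGal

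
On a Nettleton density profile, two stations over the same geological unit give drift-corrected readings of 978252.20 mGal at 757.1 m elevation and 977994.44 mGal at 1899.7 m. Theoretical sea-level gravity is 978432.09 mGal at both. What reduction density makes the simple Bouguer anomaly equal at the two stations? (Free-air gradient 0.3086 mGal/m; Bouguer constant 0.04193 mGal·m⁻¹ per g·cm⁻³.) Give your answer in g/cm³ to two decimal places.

Δg_obs = 977994.44 − 978252.20 = -257.76 mGal over Δh = 1899.7 − 757.1 = 1142.6 m
Equal Bouguer anomalies ⇒ Δg_obs + (0.3086 − 0.04193ρ)·Δh = 0
0.3086 − 0.04193ρ = −Δg_obs/Δh = 0.22559
ρ = (0.3086 − 0.22559) / 0.04193 = 1.98 g/cm³

1.98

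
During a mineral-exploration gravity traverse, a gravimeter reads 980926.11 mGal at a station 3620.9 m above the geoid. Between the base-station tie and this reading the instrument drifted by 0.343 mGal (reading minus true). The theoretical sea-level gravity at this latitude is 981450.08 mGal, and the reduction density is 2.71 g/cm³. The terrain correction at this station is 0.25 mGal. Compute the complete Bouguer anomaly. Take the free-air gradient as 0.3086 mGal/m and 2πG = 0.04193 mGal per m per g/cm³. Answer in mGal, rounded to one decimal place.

181.9

Drift-corrected reading = 980926.11 − (0.343) = 980925.767 mGal
Free-air correction = 0.3086 × 3620.9 = 1117.41 mGal
Free-air anomaly = 980925.767 − 981450.08 + (1117.41) = 593.097 mGal
Bouguer slab correction = 0.04193 × 2.71 × 3620.9 = 411.44 mGal
Simple Bouguer anomaly = 593.097 − (411.44) = 181.657 mGal
Complete Bouguer anomaly = 181.657 + 0.25 = 181.907 mGal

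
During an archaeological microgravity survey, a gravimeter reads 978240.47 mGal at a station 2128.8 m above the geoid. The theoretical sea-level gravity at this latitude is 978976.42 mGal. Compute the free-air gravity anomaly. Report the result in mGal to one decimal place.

Free-air correction = 0.3086 × 2128.8 = 656.95 mGal
Free-air anomaly = 978240.47 − 978976.42 + (656.95) = -79.00 mGal

-79.0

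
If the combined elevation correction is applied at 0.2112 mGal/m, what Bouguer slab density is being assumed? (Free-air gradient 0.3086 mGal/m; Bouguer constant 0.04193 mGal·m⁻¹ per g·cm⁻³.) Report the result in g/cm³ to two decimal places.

0.2112 = 0.3086 − 0.04193 × ρ
ρ = (0.3086 − 0.2112) / 0.04193 = 2.32 g/cm³

2.32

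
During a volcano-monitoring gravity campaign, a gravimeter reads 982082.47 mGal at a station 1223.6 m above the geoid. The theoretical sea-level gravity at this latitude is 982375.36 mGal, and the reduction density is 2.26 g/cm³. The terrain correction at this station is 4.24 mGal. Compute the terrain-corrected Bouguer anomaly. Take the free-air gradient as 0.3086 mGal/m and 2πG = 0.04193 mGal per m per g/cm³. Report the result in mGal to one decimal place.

Free-air correction = 0.3086 × 1223.6 = 377.60 mGal
Free-air anomaly = 982082.47 − 982375.36 + (377.60) = 84.71 mGal
Bouguer slab correction = 0.04193 × 2.26 × 1223.6 = 115.95 mGal
Simple Bouguer anomaly = 84.71 − (115.95) = -31.24 mGal
Complete Bouguer anomaly = -31.24 + 4.24 = -27.00 mGal

-27.0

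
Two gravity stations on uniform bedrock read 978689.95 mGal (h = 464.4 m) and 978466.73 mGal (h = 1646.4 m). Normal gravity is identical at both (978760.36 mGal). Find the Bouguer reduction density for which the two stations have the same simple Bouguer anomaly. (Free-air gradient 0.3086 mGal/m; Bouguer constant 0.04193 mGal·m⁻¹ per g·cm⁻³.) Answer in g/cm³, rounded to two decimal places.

2.86

Δg_obs = 978466.73 − 978689.95 = -223.22 mGal over Δh = 1646.4 − 464.4 = 1182.0 m
Equal Bouguer anomalies ⇒ Δg_obs + (0.3086 − 0.04193ρ)·Δh = 0
0.3086 − 0.04193ρ = −Δg_obs/Δh = 0.18885
ρ = (0.3086 − 0.18885) / 0.04193 = 2.86 g/cm³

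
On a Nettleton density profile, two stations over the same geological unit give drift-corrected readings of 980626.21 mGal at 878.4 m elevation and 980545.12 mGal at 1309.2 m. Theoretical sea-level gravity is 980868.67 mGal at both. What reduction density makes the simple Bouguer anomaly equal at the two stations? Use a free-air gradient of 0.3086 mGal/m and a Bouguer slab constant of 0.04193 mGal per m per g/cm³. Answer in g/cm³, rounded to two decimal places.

2.87

Δg_obs = 980545.12 − 980626.21 = -81.09 mGal over Δh = 1309.2 − 878.4 = 430.8 m
Equal Bouguer anomalies ⇒ Δg_obs + (0.3086 − 0.04193ρ)·Δh = 0
0.3086 − 0.04193ρ = −Δg_obs/Δh = 0.18823
ρ = (0.3086 − 0.18823) / 0.04193 = 2.87 g/cm³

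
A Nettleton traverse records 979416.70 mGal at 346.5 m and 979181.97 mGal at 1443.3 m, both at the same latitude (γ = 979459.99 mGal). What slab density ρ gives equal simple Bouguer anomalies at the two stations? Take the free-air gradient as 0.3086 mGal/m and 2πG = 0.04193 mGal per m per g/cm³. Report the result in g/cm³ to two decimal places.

2.26

Δg_obs = 979181.97 − 979416.70 = -234.73 mGal over Δh = 1443.3 − 346.5 = 1096.8 m
Equal Bouguer anomalies ⇒ Δg_obs + (0.3086 − 0.04193ρ)·Δh = 0
0.3086 − 0.04193ρ = −Δg_obs/Δh = 0.21401
ρ = (0.3086 − 0.21401) / 0.04193 = 2.26 g/cm³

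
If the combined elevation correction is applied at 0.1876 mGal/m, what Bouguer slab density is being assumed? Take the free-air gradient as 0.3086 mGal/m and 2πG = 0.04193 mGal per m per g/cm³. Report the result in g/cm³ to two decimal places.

2.89

0.1876 = 0.3086 − 0.04193 × ρ
ρ = (0.3086 − 0.1876) / 0.04193 = 2.89 g/cm³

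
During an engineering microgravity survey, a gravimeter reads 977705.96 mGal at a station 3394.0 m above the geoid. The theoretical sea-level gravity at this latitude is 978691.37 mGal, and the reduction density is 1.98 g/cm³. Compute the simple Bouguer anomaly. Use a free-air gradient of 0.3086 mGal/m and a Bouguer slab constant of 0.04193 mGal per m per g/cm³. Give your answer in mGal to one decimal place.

Free-air correction = 0.3086 × 3394.0 = 1047.39 mGal
Free-air anomaly = 977705.96 − 978691.37 + (1047.39) = 61.98 mGal
Bouguer slab correction = 0.04193 × 1.98 × 3394.0 = 281.77 mGal
Simple Bouguer anomaly = 61.98 − (281.77) = -219.79 mGal

-219.8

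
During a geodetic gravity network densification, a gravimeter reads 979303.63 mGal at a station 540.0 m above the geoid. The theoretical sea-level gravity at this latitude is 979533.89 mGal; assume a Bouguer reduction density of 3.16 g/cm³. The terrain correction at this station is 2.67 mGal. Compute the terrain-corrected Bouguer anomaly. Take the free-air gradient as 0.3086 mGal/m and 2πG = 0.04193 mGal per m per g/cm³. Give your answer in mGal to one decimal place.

Free-air correction = 0.3086 × 540.0 = 166.64 mGal
Free-air anomaly = 979303.63 − 979533.89 + (166.64) = -63.62 mGal
Bouguer slab correction = 0.04193 × 3.16 × 540.0 = 71.55 mGal
Simple Bouguer anomaly = -63.62 − (71.55) = -135.17 mGal
Complete Bouguer anomaly = -135.17 + 2.67 = -132.50 mGal

-132.5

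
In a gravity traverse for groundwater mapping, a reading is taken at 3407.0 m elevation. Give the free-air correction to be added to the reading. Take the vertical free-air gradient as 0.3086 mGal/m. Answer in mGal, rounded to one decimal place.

1051.4

Free-air correction = 0.3086 × 3407.0 = 1051.4 mGal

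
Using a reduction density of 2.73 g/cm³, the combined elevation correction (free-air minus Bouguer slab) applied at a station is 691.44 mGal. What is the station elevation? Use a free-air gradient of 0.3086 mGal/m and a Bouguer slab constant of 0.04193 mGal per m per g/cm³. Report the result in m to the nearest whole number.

3562

Combined gradient = 0.3086 − 0.04193 × 2.73 = 0.1941311 mGal/m
h = 691.44 / 0.1941311 = 3561.72 m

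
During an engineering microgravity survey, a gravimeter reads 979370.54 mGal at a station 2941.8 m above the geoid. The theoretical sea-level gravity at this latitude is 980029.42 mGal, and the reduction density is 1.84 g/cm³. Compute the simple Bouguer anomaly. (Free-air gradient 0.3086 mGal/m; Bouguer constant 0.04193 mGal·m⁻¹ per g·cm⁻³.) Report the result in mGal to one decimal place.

Free-air correction = 0.3086 × 2941.8 = 907.84 mGal
Free-air anomaly = 979370.54 − 980029.42 + (907.84) = 248.96 mGal
Bouguer slab correction = 0.04193 × 1.84 × 2941.8 = 226.96 mGal
Simple Bouguer anomaly = 248.96 − (226.96) = 22.00 mGal

22.0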